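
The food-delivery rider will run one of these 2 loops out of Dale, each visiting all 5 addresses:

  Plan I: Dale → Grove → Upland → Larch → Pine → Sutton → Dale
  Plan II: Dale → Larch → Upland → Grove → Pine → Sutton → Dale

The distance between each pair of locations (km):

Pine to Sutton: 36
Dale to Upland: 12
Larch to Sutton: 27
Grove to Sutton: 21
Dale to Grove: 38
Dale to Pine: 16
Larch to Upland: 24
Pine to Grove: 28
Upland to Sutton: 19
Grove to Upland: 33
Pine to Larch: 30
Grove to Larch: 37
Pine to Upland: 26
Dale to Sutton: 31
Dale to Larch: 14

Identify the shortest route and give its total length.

Shortest is Plan II, total 166 km.

Plan I: 38 + 33 + 24 + 30 + 36 + 31 = 192
Plan II: 14 + 24 + 33 + 28 + 36 + 31 = 166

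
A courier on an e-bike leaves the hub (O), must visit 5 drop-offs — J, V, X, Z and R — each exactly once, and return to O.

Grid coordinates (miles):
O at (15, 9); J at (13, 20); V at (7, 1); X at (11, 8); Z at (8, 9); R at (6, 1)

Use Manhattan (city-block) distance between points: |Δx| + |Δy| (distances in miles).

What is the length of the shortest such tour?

Minimum total distance: 56 miles.

There are 60 distinct closed tours to check (reversals are equivalent).
O→J→V→X→Z→R→O: 13+25+11+4+10+17 = 80
O→J→V→X→R→Z→O: 13+25+11+12+10+7 = 78
O→J→V→Z→X→R→O: 13+25+9+4+12+17 = 80
O→J→V→Z→R→X→O: 13+25+9+10+12+5 = 74
O→J→V→R→X→Z→O: 13+25+1+12+4+7 = 62
O→J→V→R→Z→X→O: 13+25+1+10+4+5 = 58
O→J→X→V→Z→R→O: 13+14+11+9+10+17 = 74
O→J→X→V→R→Z→O: 13+14+11+1+10+7 = 56
O→J→X→Z→V→R→O: 13+14+4+9+1+17 = 58
O→J→X→Z→R→V→O: 13+14+4+10+1+16 = 58
O→J→X→R→V→Z→O: 13+14+12+1+9+7 = 56
O→J→X→R→Z→V→O: 13+14+12+10+9+16 = 74
O→J→Z→V→X→R→O: 13+16+9+11+12+17 = 78
O→J→Z→V→R→X→O: 13+16+9+1+12+5 = 56
… (46 more)
The minimum is 56.
One optimal route: O → J → X → V → R → Z → O (or its reverse).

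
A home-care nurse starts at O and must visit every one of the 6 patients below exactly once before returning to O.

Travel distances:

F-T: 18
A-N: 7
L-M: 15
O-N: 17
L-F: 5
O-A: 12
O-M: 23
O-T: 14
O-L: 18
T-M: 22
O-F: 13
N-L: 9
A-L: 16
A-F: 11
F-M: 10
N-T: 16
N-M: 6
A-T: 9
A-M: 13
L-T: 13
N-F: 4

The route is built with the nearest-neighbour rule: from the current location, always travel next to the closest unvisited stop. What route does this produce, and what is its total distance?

At O the remaining stops are A 12, F 13, T 14, N 17, L 18, M 23; go to A.
At A the remaining stops are N 7, T 9, F 11, M 13, L 16; go to N.
At N the remaining stops are F 4, M 6, L 9, T 16; go to F.
At F the remaining stops are L 5, M 10, T 18; go to L.
At L the remaining stops are T 13, M 15; go to T.
At T the remaining stops are M 22; go to M.
Return M→O: 23.
Total = 12 + 7 + 4 + 5 + 13 + 22 + 23 = 86.

86 along O → A → N → F → L → T → M → O.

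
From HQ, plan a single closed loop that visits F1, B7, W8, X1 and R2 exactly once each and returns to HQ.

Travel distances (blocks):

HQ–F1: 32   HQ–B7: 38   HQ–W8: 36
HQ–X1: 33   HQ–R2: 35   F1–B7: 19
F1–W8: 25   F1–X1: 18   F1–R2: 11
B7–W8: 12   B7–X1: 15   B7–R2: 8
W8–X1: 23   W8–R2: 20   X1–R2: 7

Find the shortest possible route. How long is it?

Minimum total distance: 113 blocks.

HQ-F1-B7-W8-X1-R2-HQ: 32+19+12+23+7+35 = 128
HQ-F1-B7-W8-R2-X1-HQ: 32+19+12+20+7+33 = 123
HQ-F1-B7-X1-W8-R2-HQ: 32+19+15+23+20+35 = 144
HQ-F1-B7-X1-R2-W8-HQ: 32+19+15+7+20+36 = 129
HQ-F1-B7-R2-W8-X1-HQ: 32+19+8+20+23+33 = 135
HQ-F1-B7-R2-X1-W8-HQ: 32+19+8+7+23+36 = 125
HQ-F1-W8-B7-X1-R2-HQ: 32+25+12+15+7+35 = 126
HQ-F1-W8-B7-R2-X1-HQ: 32+25+12+8+7+33 = 117
HQ-F1-W8-X1-B7-R2-HQ: 32+25+23+15+8+35 = 138
HQ-F1-W8-X1-R2-B7-HQ: 32+25+23+7+8+38 = 133
HQ-F1-W8-R2-B7-X1-HQ: 32+25+20+8+15+33 = 133
HQ-F1-W8-R2-X1-B7-HQ: 32+25+20+7+15+38 = 137
HQ-F1-X1-B7-W8-R2-HQ: 32+18+15+12+20+35 = 132
HQ-F1-X1-B7-R2-W8-HQ: 32+18+15+8+20+36 = 129
… (46 more)
HQ-F1-X1-R2-B7-W8-HQ: 32+18+7+8+12+36 = 113  ← best
The minimum is 113.
One optimal route: HQ → F1 → X1 → R2 → B7 → W8 → HQ (or its reverse).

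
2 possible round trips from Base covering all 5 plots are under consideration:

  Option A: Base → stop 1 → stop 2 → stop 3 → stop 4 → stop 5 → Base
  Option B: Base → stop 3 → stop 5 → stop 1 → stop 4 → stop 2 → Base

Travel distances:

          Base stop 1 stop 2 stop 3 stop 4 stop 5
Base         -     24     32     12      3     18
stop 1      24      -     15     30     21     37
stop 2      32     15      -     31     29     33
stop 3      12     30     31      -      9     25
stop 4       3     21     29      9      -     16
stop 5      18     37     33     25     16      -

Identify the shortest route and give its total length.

Shortest is Option A, total 113.

Option A: 24 + 15 + 31 + 9 + 16 + 18 = 113
Option B: 12 + 25 + 37 + 21 + 29 + 32 = 156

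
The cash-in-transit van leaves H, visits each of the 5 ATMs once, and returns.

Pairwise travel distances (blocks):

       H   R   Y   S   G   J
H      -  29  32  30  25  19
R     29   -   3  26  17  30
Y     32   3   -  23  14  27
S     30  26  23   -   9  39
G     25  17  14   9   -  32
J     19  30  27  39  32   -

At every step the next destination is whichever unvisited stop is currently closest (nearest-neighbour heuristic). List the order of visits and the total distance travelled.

From H: distances to unvisited — J=19, G=25, R=29, S=30, Y=32. Nearest is J (19).
From J: distances to unvisited — Y=27, R=30, G=32, S=39. Nearest is Y (27).
From Y: distances to unvisited — R=3, G=14, S=23. Nearest is R (3).
From R: distances to unvisited — G=17, S=26. Nearest is G (17).
From G: distances to unvisited — S=9. Nearest is S (9).
Return S→H: 30.
Total = 19 + 27 + 3 + 17 + 9 + 30 = 105.

Total distance 105 blocks via the nearest-neighbour route H → J → Y → R → G → S → H.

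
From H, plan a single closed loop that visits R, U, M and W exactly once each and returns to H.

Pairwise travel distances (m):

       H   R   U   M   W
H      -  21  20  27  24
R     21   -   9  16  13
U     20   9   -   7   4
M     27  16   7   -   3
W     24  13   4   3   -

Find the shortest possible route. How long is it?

64 m — the shortest possible round trip.

There are 12 distinct closed tours to check (reversals are equivalent).
H→R→U→M→W→H: 21+9+7+3+24 = 64
H→R→U→W→M→H: 21+9+4+3+27 = 64
H→R→M→U→W→H: 21+16+7+4+24 = 72
H→R→M→W→U→H: 21+16+3+4+20 = 64
H→R→W→U→M→H: 21+13+4+7+27 = 72
H→R→W→M→U→H: 21+13+3+7+20 = 64
H→U→R→M→W→H: 20+9+16+3+24 = 72
H→U→R→W→M→H: 20+9+13+3+27 = 72
H→U→M→R→W→H: 20+7+16+13+24 = 80
H→U→W→R→M→H: 20+4+13+16+27 = 80
H→M→R→U→W→H: 27+16+9+4+24 = 80
H→M→U→R→W→H: 27+7+9+13+24 = 80
The minimum is 64.
One optimal route: H → R → U → M → W → H (or its reverse).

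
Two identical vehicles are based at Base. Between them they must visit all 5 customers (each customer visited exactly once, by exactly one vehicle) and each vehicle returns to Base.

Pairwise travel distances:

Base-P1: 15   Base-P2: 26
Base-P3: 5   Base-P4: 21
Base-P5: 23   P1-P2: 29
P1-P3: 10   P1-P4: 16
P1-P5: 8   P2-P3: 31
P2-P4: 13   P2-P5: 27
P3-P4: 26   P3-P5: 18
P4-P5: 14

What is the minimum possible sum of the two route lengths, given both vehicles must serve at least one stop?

Check every non-empty split of the stops between the two vehicles; for each half take its own optimal tour:
  {P1} + {P2, P3, P4, P5}: 30 + 76 = 106
  {P2} + {P1, P3, P4, P5}: 52 + 58 = 110
  {P1, P2} + {P3, P4, P5}: 70 + 58 = 128
  {P3} + {P1, P2, P4, P5}: 10 + 76 = 86
  {P1, P3} + {P2, P4, P5}: 30 + 76 = 106
  {P2, P3} + {P1, P4, P5}: 62 + 58 = 120
  … (15 splits in total)
Best: vehicle 1 Base → P3 → Base = 10; vehicle 2 Base → P1 → P5 → P4 → P2 → Base = 76; combined 86.

Minimum combined distance: 86.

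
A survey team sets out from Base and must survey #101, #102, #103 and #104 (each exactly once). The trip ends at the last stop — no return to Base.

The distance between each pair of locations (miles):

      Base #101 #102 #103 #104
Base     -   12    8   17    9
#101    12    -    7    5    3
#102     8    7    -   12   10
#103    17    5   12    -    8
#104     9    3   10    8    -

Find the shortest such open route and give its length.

There are 4! = 24 possible orderings.
Base - #101 - #102 - #103 - #104: 12+7+12+8 = 39
Base - #101 - #102 - #104 - #103: 12+7+10+8 = 37
Base - #101 - #103 - #102 - #104: 12+5+12+10 = 39
Base - #101 - #103 - #104 - #102: 12+5+8+10 = 35
Base - #101 - #104 - #102 - #103: 12+3+10+12 = 37
Base - #101 - #104 - #103 - #102: 12+3+8+12 = 35
Base - #102 - #101 - #103 - #104: 8+7+5+8 = 28
Base - #102 - #101 - #104 - #103: 8+7+3+8 = 26
Base - #102 - #103 - #101 - #104: 8+12+5+3 = 28
Base - #102 - #103 - #104 - #101: 8+12+8+3 = 31
Base - #102 - #104 - #101 - #103: 8+10+3+5 = 26
Base - #102 - #104 - #103 - #101: 8+10+8+5 = 31
Base - #103 - #101 - #102 - #104: 17+5+7+10 = 39
Base - #103 - #101 - #104 - #102: 17+5+3+10 = 35
… (10 more)
The minimum is 26.
One shortest path: Base → #102 → #101 → #104 → #103.

Minimum one-way distance = 26 miles.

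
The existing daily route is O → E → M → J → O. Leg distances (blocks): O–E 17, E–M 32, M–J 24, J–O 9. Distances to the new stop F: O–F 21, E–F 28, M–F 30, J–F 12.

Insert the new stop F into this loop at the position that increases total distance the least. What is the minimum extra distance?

Insertion cost between consecutive stops i–j is d(i,F) + d(F,j) − d(i,j):
  between O and E: 21 + 28 − 17 = 32
  between E and M: 28 + 30 − 32 = 26
  between M and J: 30 + 12 − 24 = 18
  between J and O: 12 + 21 − 9 = 24
Cheapest insertion is between M and J, adding 18.
New total = 82 + 18 = 100.

Minimum extra distance: 18 blocks, inserting F between M and J.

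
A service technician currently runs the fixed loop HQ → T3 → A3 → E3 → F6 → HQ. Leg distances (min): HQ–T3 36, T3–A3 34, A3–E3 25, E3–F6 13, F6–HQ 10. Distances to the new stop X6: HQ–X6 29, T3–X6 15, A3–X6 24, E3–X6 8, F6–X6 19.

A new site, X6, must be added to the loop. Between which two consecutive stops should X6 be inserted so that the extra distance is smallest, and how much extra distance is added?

Insertion cost between consecutive stops i–j is d(i,X6) + d(X6,j) − d(i,j):
  between HQ and T3: 29 + 15 − 36 = 8
  between T3 and A3: 15 + 24 − 34 = 5
  between A3 and E3: 24 + 8 − 25 = 7
  between E3 and F6: 8 + 19 − 13 = 14
  between F6 and HQ: 19 + 29 − 10 = 38
Cheapest insertion is between T3 and A3, adding 5.
New total = 118 + 5 = 123.

Adding 5 min by placing X6 on the T3–A3 leg.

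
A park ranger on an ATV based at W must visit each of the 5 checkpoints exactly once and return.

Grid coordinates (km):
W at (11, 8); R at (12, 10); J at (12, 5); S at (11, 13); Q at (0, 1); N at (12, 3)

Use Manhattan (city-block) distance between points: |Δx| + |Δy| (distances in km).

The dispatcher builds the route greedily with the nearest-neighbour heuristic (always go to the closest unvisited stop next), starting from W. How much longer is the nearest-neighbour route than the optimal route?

W: R=3, J=4, S=5, N=6, Q=18 ⇒ R
R: S=4, J=5, N=7, Q=21 ⇒ S
S: J=9, N=11, Q=23 ⇒ J
J: N=2, Q=16 ⇒ N
N: Q=14 ⇒ Q
NN route W → R → S → J → N → Q → W costs 50.
Optimal: W → S → R → J → N → Q → W costs 48 (by enumerating all 60 distinct tours).
Excess = 50 − 48 = 2.

The nearest-neighbour route is 2 km longer than optimal.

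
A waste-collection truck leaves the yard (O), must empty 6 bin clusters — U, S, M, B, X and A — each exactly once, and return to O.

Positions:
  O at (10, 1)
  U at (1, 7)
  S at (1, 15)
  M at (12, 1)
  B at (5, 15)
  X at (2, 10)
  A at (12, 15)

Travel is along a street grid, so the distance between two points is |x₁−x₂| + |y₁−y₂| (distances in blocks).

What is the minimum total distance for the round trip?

Minimum total distance: 52 blocks.

O-U-S-M-B-X-A-O: 15+8+25+21+8+15+16 = 108
O-U-S-M-B-A-X-O: 15+8+25+21+7+15+17 = 108
O-U-S-M-X-B-A-O: 15+8+25+19+8+7+16 = 98
O-U-S-M-X-A-B-O: 15+8+25+19+15+7+19 = 108
O-U-S-M-A-B-X-O: 15+8+25+14+7+8+17 = 94
O-U-S-M-A-X-B-O: 15+8+25+14+15+8+19 = 104
O-U-S-B-M-X-A-O: 15+8+4+21+19+15+16 = 98
O-U-S-B-M-A-X-O: 15+8+4+21+14+15+17 = 94
… (352 more)
O-U-X-S-B-A-M-O: 15+4+6+4+7+14+2 = 52  ← best
The minimum is 52.
One optimal route: O → U → X → S → B → A → M → O (or its reverse).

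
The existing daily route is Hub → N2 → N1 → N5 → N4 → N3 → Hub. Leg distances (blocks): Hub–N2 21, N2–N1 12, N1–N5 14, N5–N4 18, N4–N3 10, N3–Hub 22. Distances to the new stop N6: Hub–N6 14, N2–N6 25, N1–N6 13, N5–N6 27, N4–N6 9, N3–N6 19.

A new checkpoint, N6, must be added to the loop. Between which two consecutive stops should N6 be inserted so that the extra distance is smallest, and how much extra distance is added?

+11 blocks — insert N6 between N3 and Hub.

Insertion cost between consecutive stops i–j is d(i,N6) + d(N6,j) − d(i,j):
  between Hub and N2: 14 + 25 − 21 = 18
  between N2 and N1: 25 + 13 − 12 = 26
  between N1 and N5: 13 + 27 − 14 = 26
  between N5 and N4: 27 + 9 − 18 = 18
  between N4 and N3: 9 + 19 − 10 = 18
  between N3 and Hub: 19 + 14 − 22 = 11
Cheapest insertion is between N3 and Hub, adding 11.
New total = 97 + 11 = 108.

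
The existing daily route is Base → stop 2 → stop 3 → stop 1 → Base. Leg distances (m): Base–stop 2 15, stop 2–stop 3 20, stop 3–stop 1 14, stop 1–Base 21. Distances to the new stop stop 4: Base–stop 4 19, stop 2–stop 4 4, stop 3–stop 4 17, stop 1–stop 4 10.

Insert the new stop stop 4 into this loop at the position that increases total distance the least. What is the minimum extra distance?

Insertion cost between consecutive stops i–j is d(i,stop 4) + d(stop 4,j) − d(i,j):
  between Base and stop 2: 19 + 4 − 15 = 8
  between stop 2 and stop 3: 4 + 17 − 20 = 1
  between stop 3 and stop 1: 17 + 10 − 14 = 13
  between stop 1 and Base: 10 + 19 − 21 = 8
Cheapest insertion is between stop 2 and stop 3, adding 1.
New total = 70 + 1 = 71.

Adding 1 m by placing stop 4 on the stop 2–stop 3 leg.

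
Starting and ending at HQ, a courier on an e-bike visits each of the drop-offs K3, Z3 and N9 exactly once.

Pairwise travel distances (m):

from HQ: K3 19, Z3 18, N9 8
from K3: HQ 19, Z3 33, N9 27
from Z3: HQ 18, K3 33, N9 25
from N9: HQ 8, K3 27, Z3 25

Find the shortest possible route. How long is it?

Shortest round trip = 85 m.

There are 3 distinct closed tours to check (reversals are equivalent).
HQ→K3→Z3→N9→HQ: 19+33+25+8 = 85
HQ→K3→N9→Z3→HQ: 19+27+25+18 = 89
HQ→Z3→K3→N9→HQ: 18+33+27+8 = 86
The minimum is 85.
One optimal route: HQ → K3 → Z3 → N9 → HQ (or its reverse).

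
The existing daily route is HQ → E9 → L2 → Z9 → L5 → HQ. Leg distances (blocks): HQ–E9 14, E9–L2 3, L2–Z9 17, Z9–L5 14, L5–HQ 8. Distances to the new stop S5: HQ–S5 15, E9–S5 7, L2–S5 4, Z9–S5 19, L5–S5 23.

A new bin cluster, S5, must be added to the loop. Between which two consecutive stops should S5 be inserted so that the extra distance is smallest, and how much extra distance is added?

Minimum extra distance: 6 blocks, inserting S5 between L2 and Z9.

Insertion cost between consecutive stops i–j is d(i,S5) + d(S5,j) − d(i,j):
  between HQ and E9: 15 + 7 − 14 = 8
  between E9 and L2: 7 + 4 − 3 = 8
  between L2 and Z9: 4 + 19 − 17 = 6
  between Z9 and L5: 19 + 23 − 14 = 28
  between L5 and HQ: 23 + 15 − 8 = 30
Cheapest insertion is between L2 and Z9, adding 6.
New total = 56 + 6 = 62.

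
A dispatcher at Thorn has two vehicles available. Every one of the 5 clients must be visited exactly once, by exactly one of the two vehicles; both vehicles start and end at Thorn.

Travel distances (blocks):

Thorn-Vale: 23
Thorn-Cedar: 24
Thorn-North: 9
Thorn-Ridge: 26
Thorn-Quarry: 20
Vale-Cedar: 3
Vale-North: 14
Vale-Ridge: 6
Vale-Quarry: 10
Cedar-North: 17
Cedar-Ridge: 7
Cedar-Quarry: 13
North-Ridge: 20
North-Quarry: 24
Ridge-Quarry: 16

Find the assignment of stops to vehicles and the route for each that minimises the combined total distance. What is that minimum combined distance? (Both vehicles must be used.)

There are 2^4 − 1 = 15 ways to divide the 5 stops into two non-empty groups. For each, the best each vehicle can do is its own shortest tour through its group:
  {Vale} + {Cedar, North, Ridge, Quarry}: 46 + 69 = 115
  {Cedar} + {Vale, North, Ridge, Quarry}: 48 + 65 = 113
  {Vale, Cedar} + {North, Ridge, Quarry}: 50 + 65 = 115
  {North} + {Vale, Cedar, Ridge, Quarry}: 18 + 66 = 84
  {Vale, North} + {Cedar, Ridge, Quarry}: 46 + 66 = 112
  {Cedar, North} + {Vale, Ridge, Quarry}: 50 + 62 = 112
  … (15 splits in total)
Best: vehicle 1 Thorn → North → Thorn = 18; vehicle 2 Thorn → Ridge → Cedar → Vale → Quarry → Thorn = 66; combined 84.

84 blocks — the smallest possible combined total.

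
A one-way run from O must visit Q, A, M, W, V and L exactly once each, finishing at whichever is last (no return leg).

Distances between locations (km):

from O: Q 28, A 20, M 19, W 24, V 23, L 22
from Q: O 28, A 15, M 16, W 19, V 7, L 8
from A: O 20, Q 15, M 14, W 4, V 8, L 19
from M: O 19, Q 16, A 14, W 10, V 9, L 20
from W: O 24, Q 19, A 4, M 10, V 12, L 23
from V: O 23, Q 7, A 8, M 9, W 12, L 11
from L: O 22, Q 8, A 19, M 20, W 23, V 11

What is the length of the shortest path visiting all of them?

There are 6! = 720 possible orderings.
O - Q - A - M - W - V - L: 28+15+14+10+12+11 = 90
O - Q - A - M - W - L - V: 28+15+14+10+23+11 = 101
O - Q - A - M - V - W - L: 28+15+14+9+12+23 = 101
O - Q - A - M - V - L - W: 28+15+14+9+11+23 = 100
O - Q - A - M - L - W - V: 28+15+14+20+23+12 = 112
O - Q - A - M - L - V - W: 28+15+14+20+11+12 = 100
O - Q - A - W - M - V - L: 28+15+4+10+9+11 = 77
O - Q - A - W - M - L - V: 28+15+4+10+20+11 = 88
… (712 more)
O - M - W - A - V - Q - L: 19+10+4+8+7+8 = 56  ← best
The minimum is 56.
One shortest path: O → M → W → A → V → Q → L.

Shortest open route: 56 km.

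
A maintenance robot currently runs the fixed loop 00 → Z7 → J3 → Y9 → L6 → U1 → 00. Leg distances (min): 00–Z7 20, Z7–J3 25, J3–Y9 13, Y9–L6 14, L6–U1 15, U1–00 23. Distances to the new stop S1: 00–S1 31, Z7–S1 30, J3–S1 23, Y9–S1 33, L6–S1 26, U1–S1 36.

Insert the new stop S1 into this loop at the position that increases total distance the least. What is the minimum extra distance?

Insertion cost between consecutive stops i–j is d(i,S1) + d(S1,j) − d(i,j):
  between 00 and Z7: 31 + 30 − 20 = 41
  between Z7 and J3: 30 + 23 − 25 = 28
  between J3 and Y9: 23 + 33 − 13 = 43
  between Y9 and L6: 33 + 26 − 14 = 45
  between L6 and U1: 26 + 36 − 15 = 47
  between U1 and 00: 36 + 31 − 23 = 44
Cheapest insertion is between Z7 and J3, adding 28.
New total = 110 + 28 = 138.

Adding 28 min by placing S1 on the Z7–J3 leg.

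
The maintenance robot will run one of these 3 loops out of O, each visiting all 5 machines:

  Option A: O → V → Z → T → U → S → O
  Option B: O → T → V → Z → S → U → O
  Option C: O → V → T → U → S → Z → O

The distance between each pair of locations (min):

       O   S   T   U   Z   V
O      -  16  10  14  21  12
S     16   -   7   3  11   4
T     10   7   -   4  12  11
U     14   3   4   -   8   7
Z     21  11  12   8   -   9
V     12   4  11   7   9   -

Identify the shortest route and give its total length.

Option A: 12 + 9 + 12 + 4 + 3 + 16 = 56
Option B: 10 + 11 + 9 + 11 + 3 + 14 = 58
Option C: 12 + 11 + 4 + 3 + 11 + 21 = 62

Shortest is Option A, total 56 min.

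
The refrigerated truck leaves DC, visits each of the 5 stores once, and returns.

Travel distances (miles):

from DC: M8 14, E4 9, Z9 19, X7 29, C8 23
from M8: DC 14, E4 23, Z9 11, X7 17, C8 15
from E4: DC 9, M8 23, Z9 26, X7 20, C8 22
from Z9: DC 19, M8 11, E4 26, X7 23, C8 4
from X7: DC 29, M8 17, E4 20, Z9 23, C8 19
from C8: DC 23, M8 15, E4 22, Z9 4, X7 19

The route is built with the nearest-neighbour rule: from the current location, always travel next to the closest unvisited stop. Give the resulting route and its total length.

At DC the remaining stops are E4 9, M8 14, Z9 19, C8 23, X7 29; go to E4.
At E4 the remaining stops are X7 20, C8 22, M8 23, Z9 26; go to X7.
At X7 the remaining stops are M8 17, C8 19, Z9 23; go to M8.
At M8 the remaining stops are Z9 11, C8 15; go to Z9.
At Z9 the remaining stops are C8 4; go to C8.
Return C8→DC: 23.
Total = 9 + 20 + 17 + 11 + 4 + 23 = 84.

84 miles along DC → E4 → X7 → M8 → Z9 → C8 → DC.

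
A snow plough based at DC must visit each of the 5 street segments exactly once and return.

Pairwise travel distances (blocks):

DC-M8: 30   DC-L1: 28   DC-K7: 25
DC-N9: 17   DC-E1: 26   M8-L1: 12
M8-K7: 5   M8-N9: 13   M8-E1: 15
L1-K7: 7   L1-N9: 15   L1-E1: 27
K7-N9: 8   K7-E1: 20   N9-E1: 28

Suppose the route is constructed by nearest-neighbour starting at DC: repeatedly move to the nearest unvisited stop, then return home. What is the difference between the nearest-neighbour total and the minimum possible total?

From DC: N9=17, K7=25, E1=26, L1=28, M8=30 → choose N9 (17).
From N9: K7=8, M8=13, L1=15, E1=28 → choose K7 (8).
From K7: M8=5, L1=7, E1=20 → choose M8 (5).
From M8: L1=12, E1=15 → choose L1 (12).
From L1: E1=27 → choose E1 (27).
NN route DC → N9 → K7 → M8 → L1 → E1 → DC costs 95.
Optimal: DC → N9 → L1 → K7 → M8 → E1 → DC costs 85 (by enumerating all 60 distinct tours).
Excess = 95 − 85 = 10.

10 blocks longer than the optimal tour.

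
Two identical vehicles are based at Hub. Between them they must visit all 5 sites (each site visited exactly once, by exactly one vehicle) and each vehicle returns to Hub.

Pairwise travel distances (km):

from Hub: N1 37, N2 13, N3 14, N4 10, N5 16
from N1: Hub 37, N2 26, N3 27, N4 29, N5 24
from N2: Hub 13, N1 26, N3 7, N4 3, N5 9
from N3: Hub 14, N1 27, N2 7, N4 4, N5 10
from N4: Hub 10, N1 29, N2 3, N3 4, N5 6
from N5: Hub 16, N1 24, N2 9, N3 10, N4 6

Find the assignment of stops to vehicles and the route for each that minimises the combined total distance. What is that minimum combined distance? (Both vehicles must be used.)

Check every non-empty split of the stops between the two vehicles; for each half take its own optimal tour:
  {N1} + {N2, N3, N4, N5}: 74 + 46 = 120
  {N2} + {N1, N3, N4, N5}: 26 + 81 = 107
  {N1, N2} + {N3, N4, N5}: 76 + 40 = 116
  {N3} + {N1, N2, N4, N5}: 28 + 79 = 107
  {N1, N3} + {N2, N4, N5}: 78 + 38 = 116
  {N2, N3} + {N1, N4, N5}: 34 + 77 = 111
  … (15 splits in total)
Best: vehicle 1 Hub → N2 → Hub = 26; vehicle 2 Hub → N3 → N1 → N5 → N4 → Hub = 81; combined 107.

Minimum combined distance: 107 km.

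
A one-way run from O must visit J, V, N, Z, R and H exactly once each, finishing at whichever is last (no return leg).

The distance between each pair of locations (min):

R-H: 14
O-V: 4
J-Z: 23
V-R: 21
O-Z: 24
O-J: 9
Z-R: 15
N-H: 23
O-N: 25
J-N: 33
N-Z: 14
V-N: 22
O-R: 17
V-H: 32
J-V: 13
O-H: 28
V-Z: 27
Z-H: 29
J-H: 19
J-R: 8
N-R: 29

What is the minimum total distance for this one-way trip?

There are 6! = 720 possible orderings.
O - J - V - N - Z - R - H: 9+13+22+14+15+14 = 87
O - J - V - N - Z - H - R: 9+13+22+14+29+14 = 101
O - J - V - N - R - Z - H: 9+13+22+29+15+29 = 117
O - J - V - N - R - H - Z: 9+13+22+29+14+29 = 116
O - J - V - N - H - Z - R: 9+13+22+23+29+15 = 111
O - J - V - N - H - R - Z: 9+13+22+23+14+15 = 96
O - J - V - Z - N - R - H: 9+13+27+14+29+14 = 106
O - J - V - Z - N - H - R: 9+13+27+14+23+14 = 100
… (712 more)
O - V - J - R - H - N - Z: 4+13+8+14+23+14 = 76  ← best
The minimum is 76.
One shortest path: O → V → J → R → H → N → Z.

Shortest open route: 76 min.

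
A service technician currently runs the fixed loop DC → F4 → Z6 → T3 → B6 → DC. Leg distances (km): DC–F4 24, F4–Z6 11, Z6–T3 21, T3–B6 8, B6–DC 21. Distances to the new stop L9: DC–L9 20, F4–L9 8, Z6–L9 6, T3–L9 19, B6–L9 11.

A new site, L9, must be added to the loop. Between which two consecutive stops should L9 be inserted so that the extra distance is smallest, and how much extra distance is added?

+3 km — insert L9 between F4 and Z6.

Insertion cost between consecutive stops i–j is d(i,L9) + d(L9,j) − d(i,j):
  between DC and F4: 20 + 8 − 24 = 4
  between F4 and Z6: 8 + 6 − 11 = 3
  between Z6 and T3: 6 + 19 − 21 = 4
  between T3 and B6: 19 + 11 − 8 = 22
  between B6 and DC: 11 + 20 − 21 = 10
Cheapest insertion is between F4 and Z6, adding 3.
New total = 85 + 3 = 88.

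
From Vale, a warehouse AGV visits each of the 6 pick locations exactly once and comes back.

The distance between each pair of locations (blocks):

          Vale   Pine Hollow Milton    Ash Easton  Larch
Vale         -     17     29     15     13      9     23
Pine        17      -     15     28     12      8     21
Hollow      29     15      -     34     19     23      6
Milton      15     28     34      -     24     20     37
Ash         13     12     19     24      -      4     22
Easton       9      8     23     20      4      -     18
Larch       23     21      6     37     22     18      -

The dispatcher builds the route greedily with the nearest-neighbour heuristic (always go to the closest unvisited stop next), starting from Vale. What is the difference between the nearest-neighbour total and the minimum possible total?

From Vale: Easton=9, Ash=13, Milton=15, Pine=17, Larch=23, Hollow=29 → choose Easton (9).
From Easton: Ash=4, Pine=8, Larch=18, Milton=20, Hollow=23 → choose Ash (4).
From Ash: Pine=12, Hollow=19, Larch=22, Milton=24 → choose Pine (12).
From Pine: Hollow=15, Larch=21, Milton=28 → choose Hollow (15).
From Hollow: Larch=6, Milton=34 → choose Larch (6).
From Larch: Milton=37 → choose Milton (37).
NN route Vale → Easton → Ash → Pine → Hollow → Larch → Milton → Vale costs 98.
Optimal: Vale → Milton → Ash → Easton → Pine → Hollow → Larch → Vale costs 95 (by enumerating all 360 distinct tours).
Excess = 98 − 95 = 3.

The nearest-neighbour route is 3 blocks longer than optimal.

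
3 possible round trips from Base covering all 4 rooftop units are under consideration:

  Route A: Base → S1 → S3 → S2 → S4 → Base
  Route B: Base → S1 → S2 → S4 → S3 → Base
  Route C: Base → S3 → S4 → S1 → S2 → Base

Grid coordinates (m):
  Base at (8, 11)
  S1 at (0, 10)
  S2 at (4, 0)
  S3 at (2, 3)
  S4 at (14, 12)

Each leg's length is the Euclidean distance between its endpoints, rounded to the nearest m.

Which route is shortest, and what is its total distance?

Route A: 8 + 7 + 4 + 16 + 6 = 41
Route B: 8 + 11 + 16 + 15 + 10 = 60
Route C: 10 + 15 + 14 + 11 + 12 = 62

Shortest is Route A, total 41 m.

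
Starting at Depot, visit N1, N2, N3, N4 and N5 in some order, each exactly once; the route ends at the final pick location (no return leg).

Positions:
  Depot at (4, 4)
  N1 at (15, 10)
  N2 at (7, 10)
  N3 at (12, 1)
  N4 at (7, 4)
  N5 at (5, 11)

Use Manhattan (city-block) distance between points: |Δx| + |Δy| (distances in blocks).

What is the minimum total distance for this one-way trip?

There are 5! = 120 possible orderings.
Depot→N1→N2→N3→N4→N5: 17+8+14+8+9 = 56
Depot→N1→N2→N3→N5→N4: 17+8+14+17+9 = 65
Depot→N1→N2→N4→N3→N5: 17+8+6+8+17 = 56
Depot→N1→N2→N4→N5→N3: 17+8+6+9+17 = 57
Depot→N1→N2→N5→N3→N4: 17+8+3+17+8 = 53
Depot→N1→N2→N5→N4→N3: 17+8+3+9+8 = 45
Depot→N1→N3→N2→N4→N5: 17+12+14+6+9 = 58
Depot→N1→N3→N2→N5→N4: 17+12+14+3+9 = 55
Depot→N1→N3→N4→N2→N5: 17+12+8+6+3 = 46
Depot→N1→N3→N4→N5→N2: 17+12+8+9+3 = 49
Depot→N1→N3→N5→N2→N4: 17+12+17+3+6 = 55
Depot→N1→N3→N5→N4→N2: 17+12+17+9+6 = 61
Depot→N1→N4→N2→N3→N5: 17+14+6+14+17 = 68
Depot→N1→N4→N2→N5→N3: 17+14+6+3+17 = 57
… (106 more)
Depot→N4→N3→N1→N2→N5: 3+8+12+8+3 = 34  ← best
The minimum is 34.
One shortest path: Depot → N4 → N3 → N1 → N2 → N5.

34 blocks — the minimum one-way total.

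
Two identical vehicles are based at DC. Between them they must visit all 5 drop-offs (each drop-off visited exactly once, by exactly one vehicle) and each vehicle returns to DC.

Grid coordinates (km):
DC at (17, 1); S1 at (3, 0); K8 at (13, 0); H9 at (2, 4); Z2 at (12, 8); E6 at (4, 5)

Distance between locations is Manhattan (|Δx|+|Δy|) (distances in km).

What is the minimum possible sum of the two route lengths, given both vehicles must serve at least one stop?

Minimum combined distance: 56 km.

There are 2^4 − 1 = 15 ways to divide the 5 stops into two non-empty groups. For each, the best each vehicle can do is its own shortest tour through its group:
  {S1} + {K8, H9, Z2, E6}: 30 + 46 = 76
  {K8} + {S1, H9, Z2, E6}: 10 + 46 = 56
  {S1, K8} + {H9, Z2, E6}: 30 + 44 = 74
  {H9} + {S1, K8, Z2, E6}: 36 + 44 = 80
  {S1, H9} + {K8, Z2, E6}: 38 + 42 = 80
  {K8, H9} + {S1, Z2, E6}: 38 + 44 = 82
  … (15 splits in total)
Best: vehicle 1 DC → K8 → DC = 10; vehicle 2 DC → S1 → H9 → E6 → Z2 → DC = 46; combined 56.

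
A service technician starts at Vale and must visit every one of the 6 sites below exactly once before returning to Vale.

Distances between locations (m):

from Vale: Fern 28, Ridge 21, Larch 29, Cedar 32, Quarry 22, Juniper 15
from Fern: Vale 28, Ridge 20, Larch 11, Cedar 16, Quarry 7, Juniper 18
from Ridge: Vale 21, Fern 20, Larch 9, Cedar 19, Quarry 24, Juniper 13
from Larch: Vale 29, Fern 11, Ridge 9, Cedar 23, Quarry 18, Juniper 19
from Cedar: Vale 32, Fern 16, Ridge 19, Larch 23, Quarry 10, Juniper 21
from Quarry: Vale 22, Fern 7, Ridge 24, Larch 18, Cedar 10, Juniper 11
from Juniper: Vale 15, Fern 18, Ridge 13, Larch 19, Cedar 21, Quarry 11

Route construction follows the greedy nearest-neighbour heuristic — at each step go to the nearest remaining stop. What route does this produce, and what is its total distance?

Vale → [Juniper:15 / Ridge:21 / Quarry:22 / Fern:28 / Larch:29 / Cedar:32] → Juniper (15)
Juniper → [Quarry:11 / Ridge:13 / Fern:18 / Larch:19 / Cedar:21] → Quarry (11)
Quarry → [Fern:7 / Cedar:10 / Larch:18 / Ridge:24] → Fern (7)
Fern → [Larch:11 / Cedar:16 / Ridge:20] → Larch (11)
Larch → [Ridge:9 / Cedar:23] → Ridge (9)
Ridge → [Cedar:19] → Cedar (19)
Return Cedar→Vale: 32.
Total = 15 + 11 + 7 + 11 + 9 + 19 + 32 = 104.

Nearest-neighbour total = 104 m; route Vale → Juniper → Quarry → Fern → Larch → Ridge → Cedar → Vale.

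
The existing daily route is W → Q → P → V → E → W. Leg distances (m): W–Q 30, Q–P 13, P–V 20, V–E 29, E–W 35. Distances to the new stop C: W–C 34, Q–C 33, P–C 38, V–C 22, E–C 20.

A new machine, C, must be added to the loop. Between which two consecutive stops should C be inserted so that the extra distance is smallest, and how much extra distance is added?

Insertion cost between consecutive stops i–j is d(i,C) + d(C,j) − d(i,j):
  between W and Q: 34 + 33 − 30 = 37
  between Q and P: 33 + 38 − 13 = 58
  between P and V: 38 + 22 − 20 = 40
  between V and E: 22 + 20 − 29 = 13
  between E and W: 20 + 34 − 35 = 19
Cheapest insertion is between V and E, adding 13.
New total = 127 + 13 = 140.

Adding 13 m by placing C on the V–E leg.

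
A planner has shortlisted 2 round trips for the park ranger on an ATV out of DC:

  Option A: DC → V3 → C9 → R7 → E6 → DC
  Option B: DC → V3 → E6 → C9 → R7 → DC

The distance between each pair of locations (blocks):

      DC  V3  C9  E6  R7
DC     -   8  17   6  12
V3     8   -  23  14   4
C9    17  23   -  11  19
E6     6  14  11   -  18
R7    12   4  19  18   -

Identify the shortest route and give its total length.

Option A: 8 + 23 + 19 + 18 + 6 = 74
Option B: 8 + 14 + 11 + 19 + 12 = 64

64 blocks — Option B is the shortest.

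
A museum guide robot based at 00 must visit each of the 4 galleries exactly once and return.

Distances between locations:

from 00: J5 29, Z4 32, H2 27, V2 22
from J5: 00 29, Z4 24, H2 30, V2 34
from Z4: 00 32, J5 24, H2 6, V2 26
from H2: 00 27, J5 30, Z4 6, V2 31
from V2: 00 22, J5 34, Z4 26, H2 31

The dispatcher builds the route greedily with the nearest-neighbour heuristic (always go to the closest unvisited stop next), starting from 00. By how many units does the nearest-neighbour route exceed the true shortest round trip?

The nearest-neighbour route is 1 longer than optimal.

From 00: V2=22, H2=27, J5=29, Z4=32 → choose V2 (22).
From V2: Z4=26, H2=31, J5=34 → choose Z4 (26).
From Z4: H2=6, J5=24 → choose H2 (6).
From H2: J5=30 → choose J5 (30).
NN route 00 → V2 → Z4 → H2 → J5 → 00 costs 113.
Optimal: 00 → J5 → Z4 → H2 → V2 → 00 costs 112 (by enumerating all 12 distinct tours).
Excess = 113 − 112 = 1.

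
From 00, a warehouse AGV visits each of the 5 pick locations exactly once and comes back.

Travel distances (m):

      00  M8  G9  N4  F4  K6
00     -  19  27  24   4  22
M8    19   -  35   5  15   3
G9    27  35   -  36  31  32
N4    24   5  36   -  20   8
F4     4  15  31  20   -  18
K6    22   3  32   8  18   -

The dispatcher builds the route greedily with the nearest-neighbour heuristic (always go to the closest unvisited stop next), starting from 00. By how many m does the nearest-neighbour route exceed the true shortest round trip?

2 m longer than the optimal tour.

From 00: F4=4, M8=19, K6=22, N4=24, G9=27 → choose F4 (4).
From F4: M8=15, K6=18, N4=20, G9=31 → choose M8 (15).
From M8: K6=3, N4=5, G9=35 → choose K6 (3).
From K6: N4=8, G9=32 → choose N4 (8).
From N4: G9=36 → choose G9 (36).
NN route 00 → F4 → M8 → K6 → N4 → G9 → 00 costs 93.
Optimal: 00 → G9 → K6 → M8 → N4 → F4 → 00 costs 91 (by enumerating all 60 distinct tours).
Excess = 93 − 91 = 2.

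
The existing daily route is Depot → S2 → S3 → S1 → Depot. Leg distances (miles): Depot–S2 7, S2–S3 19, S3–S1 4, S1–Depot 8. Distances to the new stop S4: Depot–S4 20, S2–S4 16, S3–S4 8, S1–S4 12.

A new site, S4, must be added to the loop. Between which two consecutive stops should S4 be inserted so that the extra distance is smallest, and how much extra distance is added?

Insertion cost between consecutive stops i–j is d(i,S4) + d(S4,j) − d(i,j):
  between Depot and S2: 20 + 16 − 7 = 29
  between S2 and S3: 16 + 8 − 19 = 5
  between S3 and S1: 8 + 12 − 4 = 16
  between S1 and Depot: 12 + 20 − 8 = 24
Cheapest insertion is between S2 and S3, adding 5.
New total = 38 + 5 = 43.

+5 miles — insert S4 between S2 and S3.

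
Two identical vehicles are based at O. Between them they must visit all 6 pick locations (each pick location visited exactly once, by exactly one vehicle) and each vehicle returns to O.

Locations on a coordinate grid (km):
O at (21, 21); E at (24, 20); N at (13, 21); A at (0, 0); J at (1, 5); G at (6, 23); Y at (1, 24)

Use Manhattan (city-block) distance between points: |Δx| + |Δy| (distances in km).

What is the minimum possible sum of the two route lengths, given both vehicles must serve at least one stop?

Minimum combined distance: 98 km.

There are 2^5 − 1 = 31 ways to divide the 6 stops into two non-empty groups. For each, the best each vehicle can do is its own shortest tour through its group:
  {E} + {N, A, J, G, Y}: 8 + 90 = 98
  {N} + {E, A, J, G, Y}: 16 + 96 = 112
  {E, N} + {A, J, G, Y}: 24 + 90 = 114
  {A} + {E, N, J, G, Y}: 84 + 84 = 168
  {E, A} + {N, J, G, Y}: 90 + 78 = 168
  {N, A} + {E, J, G, Y}: 84 + 84 = 168
  … (31 splits in total)
Best: vehicle 1 O → E → O = 8; vehicle 2 O → N → A → J → Y → G → O = 90; combined 98.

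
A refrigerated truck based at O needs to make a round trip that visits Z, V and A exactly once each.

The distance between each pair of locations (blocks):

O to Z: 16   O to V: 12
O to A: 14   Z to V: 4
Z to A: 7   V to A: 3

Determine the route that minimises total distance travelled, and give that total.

O → Z → V → A → O: 16+4+3+14 = 37
O → Z → A → V → O: 16+7+3+12 = 38
O → V → Z → A → O: 12+4+7+14 = 37
The minimum is 37.
One optimal route: O → Z → V → A → O (or its reverse).

37 blocks — the shortest possible round trip.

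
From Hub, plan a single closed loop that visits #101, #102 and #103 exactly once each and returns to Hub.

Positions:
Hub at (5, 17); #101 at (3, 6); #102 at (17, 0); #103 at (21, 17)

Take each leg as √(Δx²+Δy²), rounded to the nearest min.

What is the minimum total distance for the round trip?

Hub-#101-#102-#103-Hub: 11+15+17+16 = 59
Hub-#101-#103-#102-Hub: 11+21+17+21 = 70
Hub-#102-#101-#103-Hub: 21+15+21+16 = 73
The minimum is 59.
One optimal route: Hub → #101 → #102 → #103 → Hub (or its reverse).

Shortest round trip = 59 min.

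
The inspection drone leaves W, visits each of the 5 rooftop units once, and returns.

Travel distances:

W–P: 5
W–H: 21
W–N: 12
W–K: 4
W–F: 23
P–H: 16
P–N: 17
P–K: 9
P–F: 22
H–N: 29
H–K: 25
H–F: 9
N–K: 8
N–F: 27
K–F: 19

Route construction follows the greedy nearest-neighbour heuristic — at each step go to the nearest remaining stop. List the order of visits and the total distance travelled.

W → [K:4 / P:5 / N:12 / H:21 / F:23] → K (4)
K → [N:8 / P:9 / F:19 / H:25] → N (8)
N → [P:17 / F:27 / H:29] → P (17)
P → [H:16 / F:22] → H (16)
H → [F:9] → F (9)
Return F→W: 23.
Total = 4 + 8 + 17 + 16 + 9 + 23 = 77.

Nearest-neighbour total = 77; route W → K → N → P → H → F → W.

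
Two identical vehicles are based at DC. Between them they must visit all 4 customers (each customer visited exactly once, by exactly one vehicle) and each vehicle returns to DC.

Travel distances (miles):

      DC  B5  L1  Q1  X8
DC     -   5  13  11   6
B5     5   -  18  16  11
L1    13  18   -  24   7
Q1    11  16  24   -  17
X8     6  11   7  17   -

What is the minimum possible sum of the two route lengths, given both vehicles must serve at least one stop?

There are 2^3 − 1 = 7 ways to divide the 4 stops into two non-empty groups. For each, the best each vehicle can do is its own shortest tour through its group:
  {B5} + {L1, Q1, X8}: 10 + 48 = 58
  {L1} + {B5, Q1, X8}: 26 + 44 = 70
  {B5, L1} + {Q1, X8}: 36 + 34 = 70
  {Q1} + {B5, L1, X8}: 22 + 36 = 58
  {B5, Q1} + {L1, X8}: 32 + 26 = 58
  {L1, Q1} + {B5, X8}: 48 + 22 = 70
  … (7 splits in total)
Best: vehicle 1 DC → B5 → DC = 10; vehicle 2 DC → L1 → X8 → Q1 → DC = 48; combined 58.

Minimum combined distance: 58 miles.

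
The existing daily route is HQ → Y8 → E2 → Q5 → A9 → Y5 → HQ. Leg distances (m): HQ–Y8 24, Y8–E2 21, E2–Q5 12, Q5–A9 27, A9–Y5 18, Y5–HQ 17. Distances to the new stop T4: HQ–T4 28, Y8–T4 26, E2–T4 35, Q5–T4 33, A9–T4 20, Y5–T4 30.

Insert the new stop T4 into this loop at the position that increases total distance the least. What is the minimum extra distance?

Minimum extra distance: 26 m, inserting T4 between Q5 and A9.

Insertion cost between consecutive stops i–j is d(i,T4) + d(T4,j) − d(i,j):
  between HQ and Y8: 28 + 26 − 24 = 30
  between Y8 and E2: 26 + 35 − 21 = 40
  between E2 and Q5: 35 + 33 − 12 = 56
  between Q5 and A9: 33 + 20 − 27 = 26
  between A9 and Y5: 20 + 30 − 18 = 32
  between Y5 and HQ: 30 + 28 − 17 = 41
Cheapest insertion is between Q5 and A9, adding 26.
New total = 119 + 26 = 145.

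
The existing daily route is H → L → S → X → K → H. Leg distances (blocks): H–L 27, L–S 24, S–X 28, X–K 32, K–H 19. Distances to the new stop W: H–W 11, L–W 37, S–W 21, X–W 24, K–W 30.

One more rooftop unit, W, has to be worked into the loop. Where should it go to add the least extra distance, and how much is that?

+17 blocks — insert W between S and X.

Insertion cost between consecutive stops i–j is d(i,W) + d(W,j) − d(i,j):
  between H and L: 11 + 37 − 27 = 21
  between L and S: 37 + 21 − 24 = 34
  between S and X: 21 + 24 − 28 = 17
  between X and K: 24 + 30 − 32 = 22
  between K and H: 30 + 11 − 19 = 22
Cheapest insertion is between S and X, adding 17.
New total = 130 + 17 = 147.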